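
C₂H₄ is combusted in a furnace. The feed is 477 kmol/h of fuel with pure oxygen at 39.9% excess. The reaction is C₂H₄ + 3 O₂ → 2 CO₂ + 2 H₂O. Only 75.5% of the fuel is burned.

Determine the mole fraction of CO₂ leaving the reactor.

Stoichiometric O₂ = 3 × 477 = 1431 kmol/h; O₂ fed = 1431 × 1.399 = 2002 kmol/h.
Fuel reacted = 0.755 × 477 → ξ = 360.1 kmol/h.
Outlet (n = n₀ + ν ξ):
  C₂H₄: 477 − 1(360.1) = 116.9
  O₂: 2002 − 3(360.1) = 921.6
  CO₂: 0 + 2(360.1) = 720.3
  H₂O: 0 + 2(360.1) = 720.3
Total out = 2479 kmol/h; y_CO₂ = 720.3 / 2479 = 0.2906.

0.291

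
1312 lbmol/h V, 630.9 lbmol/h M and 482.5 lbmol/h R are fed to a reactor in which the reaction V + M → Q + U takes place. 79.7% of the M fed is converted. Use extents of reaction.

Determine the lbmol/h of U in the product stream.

503 lbmol/h

M reacted = 0.797 × 630.9 = 502.8 lbmol/h; ν_M = −1, so ξ = 502.8/1 = 502.8 lbmol/h.
Outlet amounts (n = n₀ + ν ξ):
  V: 1312 − 1(502.8) = 809.2
  M: 630.9 − 1(502.8) = 128.1
  Q: 0 + 1(502.8) = 502.8
  U: 0 + 1(502.8) = 502.8
  R: 482.5 (inert)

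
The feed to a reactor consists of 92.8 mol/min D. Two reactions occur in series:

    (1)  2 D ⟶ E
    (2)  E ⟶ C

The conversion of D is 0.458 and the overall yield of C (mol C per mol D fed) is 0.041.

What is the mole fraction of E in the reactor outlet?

Conversion of D: D consumed = 2ξ₁ = 0.458 × 92.8 → ξ₁ = 21.25 mol/min.
Yield of C: 1ξ₂ / 92.8 = 0.041 → ξ₂ = 3.805 mol/min.
Outlet amounts (n = n₀ + Σ ν·ξ):
  D: 92.8 − 2(21.25) = 50.3
  E: 0 + 1(21.25) − 1(3.805) = 17.45
  C: 0 + 1(3.805) = 3.805
Total out = 71.55 mol/min; y_E = 17.45 / 71.55 = 0.2438.

0.244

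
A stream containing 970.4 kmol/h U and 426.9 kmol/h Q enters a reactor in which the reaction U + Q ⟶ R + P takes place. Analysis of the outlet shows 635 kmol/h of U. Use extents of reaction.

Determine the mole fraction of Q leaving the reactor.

0.0655

For U: n = n₀ − 1ξ → 635 = 970.4 − 1ξ, giving ξ = 335.4 kmol/h.
Outlet amounts (n = n₀ + ν ξ):
  U: 970.4 − 1(335.4) = 635
  Q: 426.9 − 1(335.4) = 91.5
  R: 0 + 1(335.4) = 335.4
  P: 0 + 1(335.4) = 335.4
Total out = 1397 kmol/h; y_Q = 91.5 / 1397 = 0.06548.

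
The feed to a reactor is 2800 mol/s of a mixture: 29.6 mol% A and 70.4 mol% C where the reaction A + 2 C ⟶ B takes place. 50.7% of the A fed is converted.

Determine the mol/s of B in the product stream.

420 mol/s

A reacted = 0.507 × 828.8 = 420.2 mol/s; ν_A = −1, so ξ = 420.2/1 = 420.2 mol/s.
Outlet amounts (n = n₀ + ν ξ):
  A: 828.8 − 1(420.2) = 408.6
  C: 1971 − 2(420.2) = 1131
  B: 0 + 1(420.2) = 420.2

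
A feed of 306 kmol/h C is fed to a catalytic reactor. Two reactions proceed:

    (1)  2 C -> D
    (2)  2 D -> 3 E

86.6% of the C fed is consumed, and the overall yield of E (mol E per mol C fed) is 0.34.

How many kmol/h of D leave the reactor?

Conversion of C: C consumed = 2ξ₁ = 0.866 × 306 → ξ₁ = 132.5 kmol/h.
Yield of E: 3ξ₂ / 306 = 0.34 → ξ₂ = 34.68 kmol/h.
Outlet amounts (n = n₀ + Σ ν·ξ):
  C: 306 − 2(132.5) = 41
  D: 0 + 1(132.5) − 2(34.68) = 63.14
  E: 0 + 3(34.68) = 104

63.1 kmol/h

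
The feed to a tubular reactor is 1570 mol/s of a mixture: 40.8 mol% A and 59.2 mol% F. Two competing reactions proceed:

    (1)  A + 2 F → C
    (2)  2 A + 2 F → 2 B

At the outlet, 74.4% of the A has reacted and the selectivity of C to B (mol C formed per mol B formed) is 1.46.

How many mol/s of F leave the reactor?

170 mol/s

Conversion of A: A consumed = 0.744 × 640.6 = 476.6 mol/s = 1ξ₁ + 2ξ₂.
Selectivity: 1ξ₁ / (2ξ₂) = 1.46 → ξ₁ = 2.92 ξ₂.
Substitute: (1·2.92 + 2) ξ₂ = 476.6 → ξ₂ = 96.87 mol/s, ξ₁ = 282.8 mol/s.
Outlet amounts (n = n₀ + Σ ν·ξ):
  A: 640.6 − 1(282.8) − 2(96.87) = 164
  F: 929.4 − 2(282.8) − 2(96.87) = 170
  C: 0 + 1(282.8) = 282.8
  B: 0 + 2(96.87) = 193.7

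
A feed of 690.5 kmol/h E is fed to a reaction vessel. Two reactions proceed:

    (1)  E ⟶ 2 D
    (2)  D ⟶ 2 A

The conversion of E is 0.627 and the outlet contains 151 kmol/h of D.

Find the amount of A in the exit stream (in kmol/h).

1430 kmol/h

Conversion of E: E consumed = 1ξ₁ = 0.627 × 690.5 → ξ₁ = 432.9 kmol/h.
D balance: n_D = 0 + 2ξ₁ − 1ξ₂ = 151 → ξ₂ = (2·432.9 − 151)/1 = 714.9 kmol/h.
Outlet amounts (n = n₀ + Σ ν·ξ):
  E: 690.5 − 1(432.9) = 257.6
  D: 0 + 2(432.9) − 1(714.9) = 151
  A: 0 + 2(714.9) = 1430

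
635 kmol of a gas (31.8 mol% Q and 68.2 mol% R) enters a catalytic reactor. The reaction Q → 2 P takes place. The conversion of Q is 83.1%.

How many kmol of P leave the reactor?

336 kmol

Q reacted = 0.831 × 201.9 = 167.8 kmol; ν_Q = −1, so ξ = 167.8/1 = 167.8 kmol.
Outlet amounts (n = n₀ + ν ξ):
  Q: 201.9 − 1(167.8) = 34.13
  P: 0 + 2(167.8) = 335.6
  R: 433.1 (inert)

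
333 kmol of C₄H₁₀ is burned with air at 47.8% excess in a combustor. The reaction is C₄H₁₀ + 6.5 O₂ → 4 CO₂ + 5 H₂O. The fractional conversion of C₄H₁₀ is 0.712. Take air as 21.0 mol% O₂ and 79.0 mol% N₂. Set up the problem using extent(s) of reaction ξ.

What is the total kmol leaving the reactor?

Stoichiometric O₂ = 6.5 × 333 = 2164 kmol; O₂ fed = 2164 × 1.478 = 3199 kmol.
N₂ fed = 3199 × 79/21 = 12030 kmol.
Fuel reacted = 0.712 × 333 → ξ = 237.1 kmol.
Outlet (n = n₀ + ν ξ):
  C₄H₁₀: 333 − 1(237.1) = 95.9
  O₂: 3199 − 6.5(237.1) = 1658
  N₂: 12030 (inert)
  CO₂: 0 + 4(237.1) = 948.4
  H₂O: 0 + 5(237.1) = 1185
Total out = 95.9 + 1658 + 12030 + 948.4 + 1185 = 15920 kmol.

15900 kmol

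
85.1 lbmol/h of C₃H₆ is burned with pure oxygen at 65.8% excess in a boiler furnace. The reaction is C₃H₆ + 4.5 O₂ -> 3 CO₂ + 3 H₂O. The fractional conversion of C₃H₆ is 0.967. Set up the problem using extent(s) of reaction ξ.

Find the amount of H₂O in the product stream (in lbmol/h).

247 lbmol/h

Stoichiometric O₂ = 4.5 × 85.1 = 382.9 lbmol/h; O₂ fed = 382.9 × 1.658 = 634.9 lbmol/h.
Fuel reacted = 0.967 × 85.1 → ξ = 82.29 lbmol/h.
Outlet (n = n₀ + ν ξ):
  C₃H₆: 85.1 − 1(82.29) = 2.808
  O₂: 634.9 − 4.5(82.29) = 264.6
  CO₂: 0 + 3(82.29) = 246.9
  H₂O: 0 + 3(82.29) = 246.9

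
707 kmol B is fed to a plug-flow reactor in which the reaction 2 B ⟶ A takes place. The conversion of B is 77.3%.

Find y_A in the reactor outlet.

B reacted = 0.773 × 707 = 546.5 kmol; ν_B = −2, so ξ = 546.5/2 = 273.3 kmol.
Outlet amounts (n = n₀ + ν ξ):
  B: 707 − 2(273.3) = 160.5
  A: 0 + 1(273.3) = 273.3
Total out = 433.7 kmol; y_A = 273.3 / 433.7 = 0.63.

0.63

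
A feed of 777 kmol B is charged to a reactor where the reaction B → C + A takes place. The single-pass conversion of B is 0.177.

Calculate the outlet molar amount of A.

138 kmol

B reacted = 0.177 × 777 = 137.5 kmol; ν_B = −1, so ξ = 137.5/1 = 137.5 kmol.
Outlet amounts (n = n₀ + ν ξ):
  B: 777 − 1(137.5) = 639.5
  C: 0 + 1(137.5) = 137.5
  A: 0 + 1(137.5) = 137.5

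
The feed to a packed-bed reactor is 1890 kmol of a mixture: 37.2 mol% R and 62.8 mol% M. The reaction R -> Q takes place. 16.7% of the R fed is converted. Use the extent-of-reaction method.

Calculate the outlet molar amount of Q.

R reacted = 0.167 × 703.1 = 117.4 kmol; ν_R = −1, so ξ = 117.4/1 = 117.4 kmol.
Outlet amounts (n = n₀ + ν ξ):
  R: 703.1 − 1(117.4) = 585.7
  Q: 0 + 1(117.4) = 117.4
  M: 1187 (inert)

117 kmol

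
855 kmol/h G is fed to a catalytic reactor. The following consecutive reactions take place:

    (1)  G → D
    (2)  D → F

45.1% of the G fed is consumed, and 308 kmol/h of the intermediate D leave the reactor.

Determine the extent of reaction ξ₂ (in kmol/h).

Conversion of G: G consumed = 1ξ₁ = 0.451 × 855 → ξ₁ = 385.6 kmol/h.
D balance: n_D = 0 + 1ξ₁ − 1ξ₂ = 308 → ξ₂ = (1·385.6 − 308)/1 = 77.61 kmol/h.
Outlet amounts (n = n₀ + Σ ν·ξ):
  G: 855 − 1(385.6) = 469.4
  D: 0 + 1(385.6) − 1(77.61) = 308
  F: 0 + 1(77.61) = 77.61

ξ₂ = 77.6 kmol/h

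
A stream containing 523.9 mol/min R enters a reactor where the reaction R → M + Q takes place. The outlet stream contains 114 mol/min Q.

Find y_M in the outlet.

0.179

For Q: n = n₀ + 1ξ → 114 = 0 + 1ξ, giving ξ = 114 mol/min.
Outlet amounts (n = n₀ + ν ξ):
  R: 523.9 − 1(114) = 409.9
  M: 0 + 1(114) = 114
  Q: 0 + 1(114) = 114
Total out = 637.9 mol/min; y_M = 114 / 637.9 = 0.1787.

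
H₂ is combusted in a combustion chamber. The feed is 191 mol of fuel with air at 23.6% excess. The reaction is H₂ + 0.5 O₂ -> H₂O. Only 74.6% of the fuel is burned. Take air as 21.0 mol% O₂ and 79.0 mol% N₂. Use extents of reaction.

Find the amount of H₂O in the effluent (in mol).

142 mol

Stoichiometric O₂ = 0.5 × 191 = 95.5 mol; O₂ fed = 95.5 × 1.236 = 118 mol.
N₂ fed = 118 × 79/21 = 444 mol.
Fuel reacted = 0.746 × 191 → ξ = 142.5 mol.
Outlet (n = n₀ + ν ξ):
  H₂: 191 − 1(142.5) = 48.51
  O₂: 118 − 0.5(142.5) = 46.8
  N₂: 444 (inert)
  H₂O: 0 + 1(142.5) = 142.5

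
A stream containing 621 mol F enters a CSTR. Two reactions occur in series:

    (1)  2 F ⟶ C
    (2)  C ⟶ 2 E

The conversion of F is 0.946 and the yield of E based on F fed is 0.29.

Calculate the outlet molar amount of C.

Conversion of F: F consumed = 2ξ₁ = 0.946 × 621 → ξ₁ = 293.7 mol.
Yield of E: 2ξ₂ / 621 = 0.29 → ξ₂ = 90.04 mol.
Outlet amounts (n = n₀ + Σ ν·ξ):
  F: 621 − 2(293.7) = 33.53
  C: 0 + 1(293.7) − 1(90.04) = 203.7
  E: 0 + 2(90.04) = 180.1

204 mol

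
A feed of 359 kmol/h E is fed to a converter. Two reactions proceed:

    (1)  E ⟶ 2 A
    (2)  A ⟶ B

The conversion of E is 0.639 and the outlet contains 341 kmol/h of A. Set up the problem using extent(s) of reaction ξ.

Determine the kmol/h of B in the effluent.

Conversion of E: E consumed = 1ξ₁ = 0.639 × 359 → ξ₁ = 229.4 kmol/h.
A balance: n_A = 0 + 2ξ₁ − 1ξ₂ = 341 → ξ₂ = (2·229.4 − 341)/1 = 117.8 kmol/h.
Outlet amounts (n = n₀ + Σ ν·ξ):
  E: 359 − 1(229.4) = 129.6
  A: 0 + 2(229.4) − 1(117.8) = 341
  B: 0 + 1(117.8) = 117.8

118 kmol/h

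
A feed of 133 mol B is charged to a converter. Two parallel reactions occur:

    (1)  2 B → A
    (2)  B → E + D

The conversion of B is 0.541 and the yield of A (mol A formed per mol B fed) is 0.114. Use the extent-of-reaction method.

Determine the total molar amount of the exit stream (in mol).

159 mol

Yield of A: 1ξ₁ / 133 = 0.114 → ξ₁ = 15.16 mol.
Conversion of B: 2ξ₁ + 1ξ₂ = 0.541 × 133 = 71.95 → ξ₂ = 41.63 mol.
Outlet amounts (n = n₀ + Σ ν·ξ):
  B: 133 − 2(15.16) − 1(41.63) = 61.05
  A: 0 + 1(15.16) = 15.16
  E: 0 + 1(41.63) = 41.63
  D: 0 + 1(41.63) = 41.63
Total out = 61.05 + 15.16 + 41.63 + 41.63 = 159.5 mol.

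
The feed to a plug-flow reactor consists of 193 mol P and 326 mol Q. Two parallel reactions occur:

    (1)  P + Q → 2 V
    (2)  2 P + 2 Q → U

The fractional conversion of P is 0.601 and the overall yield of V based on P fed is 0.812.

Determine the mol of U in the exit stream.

Yield of V: 2ξ₁ / 193 = 0.812 → ξ₁ = 78.36 mol.
Conversion of P: 1ξ₁ + 2ξ₂ = 0.601 × 193 = 116 → ξ₂ = 18.82 mol.
Outlet amounts (n = n₀ + Σ ν·ξ):
  P: 193 − 1(78.36) − 2(18.82) = 77.01
  Q: 326 − 1(78.36) − 2(18.82) = 210
  V: 0 + 2(78.36) = 156.7
  U: 0 + 1(18.82) = 18.82

18.8 mol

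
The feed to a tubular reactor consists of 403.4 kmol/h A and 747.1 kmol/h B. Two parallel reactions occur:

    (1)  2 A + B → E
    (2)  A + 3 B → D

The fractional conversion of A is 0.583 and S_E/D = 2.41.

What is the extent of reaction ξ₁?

Conversion of A: A consumed = 0.583 × 403.4 = 235.2 kmol/h = 2ξ₁ + 1ξ₂.
Selectivity: 1ξ₁ / (1ξ₂) = 2.41 → ξ₁ = 2.41 ξ₂.
Substitute: (2·2.41 + 1) ξ₂ = 235.2 → ξ₂ = 40.41 kmol/h, ξ₁ = 97.39 kmol/h.
Outlet amounts (n = n₀ + Σ ν·ξ):
  A: 403.4 − 2(97.39) − 1(40.41) = 168.2
  B: 747.1 − 1(97.39) − 3(40.41) = 528.5
  E: 0 + 1(97.39) = 97.39
  D: 0 + 1(40.41) = 40.41

ξ₁ = 97.4 kmol/h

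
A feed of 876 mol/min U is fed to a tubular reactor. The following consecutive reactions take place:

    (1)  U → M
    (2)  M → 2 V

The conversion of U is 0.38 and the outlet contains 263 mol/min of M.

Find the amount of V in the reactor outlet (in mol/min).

140 mol/min

Conversion of U: U consumed = 1ξ₁ = 0.38 × 876 → ξ₁ = 332.9 mol/min.
M balance: n_M = 0 + 1ξ₁ − 1ξ₂ = 263 → ξ₂ = (1·332.9 − 263)/1 = 69.88 mol/min.
Outlet amounts (n = n₀ + Σ ν·ξ):
  U: 876 − 1(332.9) = 543.1
  M: 0 + 1(332.9) − 1(69.88) = 263
  V: 0 + 2(69.88) = 139.8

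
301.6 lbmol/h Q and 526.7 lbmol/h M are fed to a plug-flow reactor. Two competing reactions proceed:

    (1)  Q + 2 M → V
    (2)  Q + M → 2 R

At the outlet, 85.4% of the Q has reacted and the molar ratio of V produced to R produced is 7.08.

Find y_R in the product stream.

Conversion of Q: Q consumed = 0.854 × 301.6 = 257.6 lbmol/h = 1ξ₁ + 1ξ₂.
Selectivity: 1ξ₁ / (2ξ₂) = 7.08 → ξ₁ = 14.16 ξ₂.
Substitute: (1·14.16 + 1) ξ₂ = 257.6 → ξ₂ = 16.99 lbmol/h, ξ₁ = 240.6 lbmol/h.
Outlet amounts (n = n₀ + Σ ν·ξ):
  Q: 301.6 − 1(240.6) − 1(16.99) = 44.03
  M: 526.7 − 2(240.6) − 1(16.99) = 28.56
  V: 0 + 1(240.6) = 240.6
  R: 0 + 2(16.99) = 33.98
Total out = 347.1 lbmol/h; y_R = 33.98 / 347.1 = 0.09788.

0.0979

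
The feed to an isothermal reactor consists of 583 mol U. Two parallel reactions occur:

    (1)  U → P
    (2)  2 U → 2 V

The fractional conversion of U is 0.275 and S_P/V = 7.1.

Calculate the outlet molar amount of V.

19.8 mol

Conversion of U: U consumed = 0.275 × 583 = 160.3 mol = 1ξ₁ + 2ξ₂.
Selectivity: 1ξ₁ / (2ξ₂) = 7.1 → ξ₁ = 14.2 ξ₂.
Substitute: (1·14.2 + 2) ξ₂ = 160.3 → ξ₂ = 9.897 mol, ξ₁ = 140.5 mol.
Outlet amounts (n = n₀ + Σ ν·ξ):
  U: 583 − 1(140.5) − 2(9.897) = 422.7
  P: 0 + 1(140.5) = 140.5
  V: 0 + 2(9.897) = 19.79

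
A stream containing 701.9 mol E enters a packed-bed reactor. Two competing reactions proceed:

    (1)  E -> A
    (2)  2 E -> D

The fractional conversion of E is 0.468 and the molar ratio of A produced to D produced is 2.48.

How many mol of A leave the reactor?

182 mol

Conversion of E: E consumed = 0.468 × 701.9 = 328.5 mol = 1ξ₁ + 2ξ₂.
Selectivity: 1ξ₁ / (1ξ₂) = 2.48 → ξ₁ = 2.48 ξ₂.
Substitute: (1·2.48 + 2) ξ₂ = 328.5 → ξ₂ = 73.32 mol, ξ₁ = 181.8 mol.
Outlet amounts (n = n₀ + Σ ν·ξ):
  E: 701.9 − 1(181.8) − 2(73.32) = 373.4
  A: 0 + 1(181.8) = 181.8
  D: 0 + 1(73.32) = 73.32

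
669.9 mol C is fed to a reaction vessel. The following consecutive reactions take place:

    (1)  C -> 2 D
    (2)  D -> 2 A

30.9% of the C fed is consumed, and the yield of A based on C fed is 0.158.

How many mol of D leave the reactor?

361 mol

Conversion of C: C consumed = 1ξ₁ = 0.309 × 669.9 → ξ₁ = 207 mol.
Yield of A: 2ξ₂ / 669.9 = 0.158 → ξ₂ = 52.92 mol.
Outlet amounts (n = n₀ + Σ ν·ξ):
  C: 669.9 − 1(207) = 462.9
  D: 0 + 2(207) − 1(52.92) = 361.1
  A: 0 + 2(52.92) = 105.8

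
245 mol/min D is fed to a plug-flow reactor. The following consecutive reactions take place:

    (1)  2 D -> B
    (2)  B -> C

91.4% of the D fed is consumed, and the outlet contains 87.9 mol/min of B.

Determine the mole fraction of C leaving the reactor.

0.181

Conversion of D: D consumed = 2ξ₁ = 0.914 × 245 → ξ₁ = 112 mol/min.
B balance: n_B = 0 + 1ξ₁ − 1ξ₂ = 87.9 → ξ₂ = (1·112 − 87.9)/1 = 24.06 mol/min.
Outlet amounts (n = n₀ + Σ ν·ξ):
  D: 245 − 2(112) = 21.07
  B: 0 + 1(112) − 1(24.06) = 87.9
  C: 0 + 1(24.06) = 24.06
Total out = 133 mol/min; y_C = 24.06 / 133 = 0.1809.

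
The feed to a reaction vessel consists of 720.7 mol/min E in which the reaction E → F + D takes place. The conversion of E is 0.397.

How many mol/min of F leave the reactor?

E reacted = 0.397 × 720.7 = 286.1 mol/min; ν_E = −1, so ξ = 286.1/1 = 286.1 mol/min.
Outlet amounts (n = n₀ + ν ξ):
  E: 720.7 − 1(286.1) = 434.6
  F: 0 + 1(286.1) = 286.1
  D: 0 + 1(286.1) = 286.1

286 mol/min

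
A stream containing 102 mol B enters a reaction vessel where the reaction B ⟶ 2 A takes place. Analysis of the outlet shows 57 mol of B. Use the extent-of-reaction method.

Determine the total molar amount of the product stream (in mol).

147 mol

For B: n = n₀ − 1ξ → 57 = 102 − 1ξ, giving ξ = 45 mol.
Outlet amounts (n = n₀ + ν ξ):
  B: 102 − 1(45) = 57
  A: 0 + 2(45) = 90
Total out = 57 + 90 = 147 mol.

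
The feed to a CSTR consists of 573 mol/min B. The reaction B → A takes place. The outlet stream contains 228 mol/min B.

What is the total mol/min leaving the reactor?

573 mol/min

For B: n = n₀ − 1ξ → 228 = 573 − 1ξ, giving ξ = 345 mol/min.
Outlet amounts (n = n₀ + ν ξ):
  B: 573 − 1(345) = 228
  A: 0 + 1(345) = 345
Total out = 228 + 345 = 573 mol/min.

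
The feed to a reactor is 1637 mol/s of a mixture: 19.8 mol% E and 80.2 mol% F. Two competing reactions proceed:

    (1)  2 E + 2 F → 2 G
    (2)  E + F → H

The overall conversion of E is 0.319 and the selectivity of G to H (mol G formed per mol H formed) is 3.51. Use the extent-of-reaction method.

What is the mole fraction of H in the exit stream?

0.0149

Conversion of E: E consumed = 0.319 × 324.1 = 103.4 mol/s = 2ξ₁ + 1ξ₂.
Selectivity: 2ξ₁ / (1ξ₂) = 3.51 → ξ₁ = 1.755 ξ₂.
Substitute: (2·1.755 + 1) ξ₂ = 103.4 → ξ₂ = 22.93 mol/s, ξ₁ = 40.24 mol/s.
Outlet amounts (n = n₀ + Σ ν·ξ):
  E: 324.1 − 2(40.24) − 1(22.93) = 220.7
  F: 1313 − 2(40.24) − 1(22.93) = 1209
  G: 0 + 2(40.24) = 80.47
  H: 0 + 1(22.93) = 22.93
Total out = 1534 mol/s; y_H = 22.93 / 1534 = 0.01495.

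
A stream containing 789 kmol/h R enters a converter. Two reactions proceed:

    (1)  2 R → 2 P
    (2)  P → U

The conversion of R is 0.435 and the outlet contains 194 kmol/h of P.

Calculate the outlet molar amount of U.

Conversion of R: R consumed = 2ξ₁ = 0.435 × 789 → ξ₁ = 171.6 kmol/h.
P balance: n_P = 0 + 2ξ₁ − 1ξ₂ = 194 → ξ₂ = (2·171.6 − 194)/1 = 149.2 kmol/h.
Outlet amounts (n = n₀ + Σ ν·ξ):
  R: 789 − 2(171.6) = 445.8
  P: 0 + 2(171.6) − 1(149.2) = 194
  U: 0 + 1(149.2) = 149.2

149 kmol/h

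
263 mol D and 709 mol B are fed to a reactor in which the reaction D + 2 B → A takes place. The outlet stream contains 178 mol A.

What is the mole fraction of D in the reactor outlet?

For A: n = n₀ + 1ξ → 178 = 0 + 1ξ, giving ξ = 178 mol.
Outlet amounts (n = n₀ + ν ξ):
  D: 263 − 1(178) = 85
  B: 709 − 2(178) = 353
  A: 0 + 1(178) = 178
Total out = 616 mol; y_D = 85 / 616 = 0.138.

0.138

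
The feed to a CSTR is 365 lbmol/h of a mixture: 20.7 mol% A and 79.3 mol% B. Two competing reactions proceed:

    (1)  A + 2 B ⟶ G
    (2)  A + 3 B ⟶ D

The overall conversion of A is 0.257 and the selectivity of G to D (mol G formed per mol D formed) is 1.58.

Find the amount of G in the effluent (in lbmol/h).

Conversion of A: A consumed = 0.257 × 75.56 = 19.42 lbmol/h = 1ξ₁ + 1ξ₂.
Selectivity: 1ξ₁ / (1ξ₂) = 1.58 → ξ₁ = 1.58 ξ₂.
Substitute: (1·1.58 + 1) ξ₂ = 19.42 → ξ₂ = 7.526 lbmol/h, ξ₁ = 11.89 lbmol/h.
Outlet amounts (n = n₀ + Σ ν·ξ):
  A: 75.56 − 1(11.89) − 1(7.526) = 56.14
  B: 289.4 − 2(11.89) − 3(7.526) = 243.1
  G: 0 + 1(11.89) = 11.89
  D: 0 + 1(7.526) = 7.526

11.9 lbmol/h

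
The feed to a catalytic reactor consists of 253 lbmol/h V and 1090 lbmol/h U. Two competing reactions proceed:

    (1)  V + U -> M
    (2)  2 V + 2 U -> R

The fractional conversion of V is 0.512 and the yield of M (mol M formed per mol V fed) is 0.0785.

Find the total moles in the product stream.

Yield of M: 1ξ₁ / 253 = 0.0785 → ξ₁ = 19.86 lbmol/h.
Conversion of V: 1ξ₁ + 2ξ₂ = 0.512 × 253 = 129.5 → ξ₂ = 54.84 lbmol/h.
Outlet amounts (n = n₀ + Σ ν·ξ):
  V: 253 − 1(19.86) − 2(54.84) = 123.5
  U: 1090 − 1(19.86) − 2(54.84) = 960.5
  M: 0 + 1(19.86) = 19.86
  R: 0 + 1(54.84) = 54.84
Total out = 123.5 + 960.5 + 19.86 + 54.84 = 1159 lbmol/h.

1160 lbmol/h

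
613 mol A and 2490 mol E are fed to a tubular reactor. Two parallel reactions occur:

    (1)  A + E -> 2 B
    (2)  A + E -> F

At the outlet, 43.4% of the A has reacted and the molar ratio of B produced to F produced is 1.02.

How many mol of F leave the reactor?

176 mol

Conversion of A: A consumed = 0.434 × 613 = 266 mol = 1ξ₁ + 1ξ₂.
Selectivity: 2ξ₁ / (1ξ₂) = 1.02 → ξ₁ = 0.51 ξ₂.
Substitute: (1·0.51 + 1) ξ₂ = 266 → ξ₂ = 176.2 mol, ξ₁ = 89.86 mol.
Outlet amounts (n = n₀ + Σ ν·ξ):
  A: 613 − 1(89.86) − 1(176.2) = 347
  E: 2490 − 1(89.86) − 1(176.2) = 2224
  B: 0 + 2(89.86) = 179.7
  F: 0 + 1(176.2) = 176.2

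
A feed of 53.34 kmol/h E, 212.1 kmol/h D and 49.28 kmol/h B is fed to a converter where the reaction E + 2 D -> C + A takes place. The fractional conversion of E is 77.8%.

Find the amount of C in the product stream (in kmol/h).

E reacted = 0.778 × 53.34 = 41.5 kmol/h; ν_E = −1, so ξ = 41.5/1 = 41.5 kmol/h.
Outlet amounts (n = n₀ + ν ξ):
  E: 53.34 − 1(41.5) = 11.84
  D: 212.1 − 2(41.5) = 129.1
  C: 0 + 1(41.5) = 41.5
  A: 0 + 1(41.5) = 41.5
  B: 49.28 (inert)

41.5 kmol/h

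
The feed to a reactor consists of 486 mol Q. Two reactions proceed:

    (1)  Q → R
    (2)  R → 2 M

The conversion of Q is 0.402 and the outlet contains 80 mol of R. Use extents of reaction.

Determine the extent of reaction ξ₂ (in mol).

ξ₂ = 115 mol

Conversion of Q: Q consumed = 1ξ₁ = 0.402 × 486 → ξ₁ = 195.4 mol.
R balance: n_R = 0 + 1ξ₁ − 1ξ₂ = 80 → ξ₂ = (1·195.4 − 80)/1 = 115.4 mol.
Outlet amounts (n = n₀ + Σ ν·ξ):
  Q: 486 − 1(195.4) = 290.6
  R: 0 + 1(195.4) − 1(115.4) = 80
  M: 0 + 2(115.4) = 230.7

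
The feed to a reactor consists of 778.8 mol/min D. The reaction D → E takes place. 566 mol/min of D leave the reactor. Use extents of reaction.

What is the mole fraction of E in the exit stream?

For D: n = n₀ − 1ξ → 566 = 778.8 − 1ξ, giving ξ = 212.8 mol/min.
Outlet amounts (n = n₀ + ν ξ):
  D: 778.8 − 1(212.8) = 566
  E: 0 + 1(212.8) = 212.8
Total out = 778.8 mol/min; y_E = 212.8 / 778.8 = 0.2732.

0.273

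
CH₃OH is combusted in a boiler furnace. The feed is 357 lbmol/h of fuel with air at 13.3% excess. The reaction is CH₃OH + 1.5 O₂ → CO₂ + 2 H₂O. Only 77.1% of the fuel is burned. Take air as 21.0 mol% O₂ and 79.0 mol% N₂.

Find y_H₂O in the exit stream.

0.163

Stoichiometric O₂ = 1.5 × 357 = 535.5 lbmol/h; O₂ fed = 535.5 × 1.133 = 606.7 lbmol/h.
N₂ fed = 606.7 × 79/21 = 2282 lbmol/h.
Fuel reacted = 0.771 × 357 → ξ = 275.2 lbmol/h.
Outlet (n = n₀ + ν ξ):
  CH₃OH: 357 − 1(275.2) = 81.75
  O₂: 606.7 − 1.5(275.2) = 193.9
  N₂: 2282 (inert)
  CO₂: 0 + 1(275.2) = 275.2
  H₂O: 0 + 2(275.2) = 550.5
Total out = 3384 lbmol/h; y_H₂O = 550.5 / 3384 = 0.1627.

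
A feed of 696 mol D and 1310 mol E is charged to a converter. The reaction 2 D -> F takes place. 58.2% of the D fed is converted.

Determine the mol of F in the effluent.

203 mol

D reacted = 0.582 × 696 = 405.1 mol; ν_D = −2, so ξ = 405.1/2 = 202.5 mol.
Outlet amounts (n = n₀ + ν ξ):
  D: 696 − 2(202.5) = 290.9
  F: 0 + 1(202.5) = 202.5
  E: 1310 (inert)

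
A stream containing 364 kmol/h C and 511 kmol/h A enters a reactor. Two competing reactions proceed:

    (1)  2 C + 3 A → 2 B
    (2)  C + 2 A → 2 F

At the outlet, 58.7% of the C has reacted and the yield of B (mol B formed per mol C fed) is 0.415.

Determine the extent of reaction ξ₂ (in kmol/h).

ξ₂ = 62.6 kmol/h

Yield of B: 2ξ₁ / 364 = 0.415 → ξ₁ = 75.53 kmol/h.
Conversion of C: 2ξ₁ + 1ξ₂ = 0.587 × 364 = 213.7 → ξ₂ = 62.61 kmol/h.
Outlet amounts (n = n₀ + Σ ν·ξ):
  C: 364 − 2(75.53) − 1(62.61) = 150.3
  A: 511 − 3(75.53) − 2(62.61) = 159.2
  B: 0 + 2(75.53) = 151.1
  F: 0 + 2(62.61) = 125.2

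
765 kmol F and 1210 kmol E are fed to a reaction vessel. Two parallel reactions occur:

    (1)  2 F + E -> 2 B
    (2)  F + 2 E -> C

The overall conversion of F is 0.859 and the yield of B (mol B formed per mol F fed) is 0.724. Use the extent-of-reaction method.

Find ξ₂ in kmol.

Yield of B: 2ξ₁ / 765 = 0.724 → ξ₁ = 276.9 kmol.
Conversion of F: 2ξ₁ + 1ξ₂ = 0.859 × 765 = 657.1 → ξ₂ = 103.3 kmol.
Outlet amounts (n = n₀ + Σ ν·ξ):
  F: 765 − 2(276.9) − 1(103.3) = 107.9
  E: 1210 − 1(276.9) − 2(103.3) = 726.5
  B: 0 + 2(276.9) = 553.9
  C: 0 + 1(103.3) = 103.3

ξ₂ = 103 kmol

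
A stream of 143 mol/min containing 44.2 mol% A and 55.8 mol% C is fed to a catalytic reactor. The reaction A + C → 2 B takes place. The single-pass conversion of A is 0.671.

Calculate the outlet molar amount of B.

84.8 mol/min

A reacted = 0.671 × 63.21 = 42.41 mol/min; ν_A = −1, so ξ = 42.41/1 = 42.41 mol/min.
Outlet amounts (n = n₀ + ν ξ):
  A: 63.21 − 1(42.41) = 20.79
  C: 79.79 − 1(42.41) = 37.38
  B: 0 + 2(42.41) = 84.82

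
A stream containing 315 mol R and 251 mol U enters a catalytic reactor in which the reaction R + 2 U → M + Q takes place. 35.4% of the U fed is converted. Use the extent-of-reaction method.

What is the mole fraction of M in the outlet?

0.0852

U reacted = 0.354 × 251 = 88.85 mol; ν_U = −2, so ξ = 88.85/2 = 44.43 mol.
Outlet amounts (n = n₀ + ν ξ):
  R: 315 − 1(44.43) = 270.6
  U: 251 − 2(44.43) = 162.1
  M: 0 + 1(44.43) = 44.43
  Q: 0 + 1(44.43) = 44.43
Total out = 521.6 mol; y_M = 44.43 / 521.6 = 0.08518.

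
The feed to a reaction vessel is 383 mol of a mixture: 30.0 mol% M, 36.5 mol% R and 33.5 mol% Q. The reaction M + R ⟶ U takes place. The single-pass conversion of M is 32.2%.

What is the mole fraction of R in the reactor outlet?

0.297

M reacted = 0.322 × 114.9 = 37 mol; ν_M = −1, so ξ = 37/1 = 37 mol.
Outlet amounts (n = n₀ + ν ξ):
  M: 114.9 − 1(37) = 77.9
  R: 139.8 − 1(37) = 102.8
  U: 0 + 1(37) = 37
  Q: 128.3 (inert)
Total out = 346 mol; y_R = 102.8 / 346 = 0.2971.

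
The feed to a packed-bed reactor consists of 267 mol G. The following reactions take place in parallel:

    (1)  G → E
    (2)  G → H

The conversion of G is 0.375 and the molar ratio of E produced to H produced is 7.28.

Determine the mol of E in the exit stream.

Conversion of G: G consumed = 0.375 × 267 = 100.1 mol = 1ξ₁ + 1ξ₂.
Selectivity: 1ξ₁ / (1ξ₂) = 7.28 → ξ₁ = 7.28 ξ₂.
Substitute: (1·7.28 + 1) ξ₂ = 100.1 → ξ₂ = 12.09 mol, ξ₁ = 88.03 mol.
Outlet amounts (n = n₀ + Σ ν·ξ):
  G: 267 − 1(88.03) − 1(12.09) = 166.9
  E: 0 + 1(88.03) = 88.03
  H: 0 + 1(12.09) = 12.09

88 mol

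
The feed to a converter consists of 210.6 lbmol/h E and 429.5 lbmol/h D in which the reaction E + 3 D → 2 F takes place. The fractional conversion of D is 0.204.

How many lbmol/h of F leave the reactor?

58.4 lbmol/h

D reacted = 0.204 × 429.5 = 87.62 lbmol/h; ν_D = −3, so ξ = 87.62/3 = 29.21 lbmol/h.
Outlet amounts (n = n₀ + ν ξ):
  E: 210.6 − 1(29.21) = 181.4
  D: 429.5 − 3(29.21) = 341.9
  F: 0 + 2(29.21) = 58.41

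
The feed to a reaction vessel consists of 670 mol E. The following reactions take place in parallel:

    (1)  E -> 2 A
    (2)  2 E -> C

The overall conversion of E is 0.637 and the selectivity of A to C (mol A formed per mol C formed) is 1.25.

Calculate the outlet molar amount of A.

203 mol

Conversion of E: E consumed = 0.637 × 670 = 426.8 mol = 1ξ₁ + 2ξ₂.
Selectivity: 2ξ₁ / (1ξ₂) = 1.25 → ξ₁ = 0.625 ξ₂.
Substitute: (1·0.625 + 2) ξ₂ = 426.8 → ξ₂ = 162.6 mol, ξ₁ = 101.6 mol.
Outlet amounts (n = n₀ + Σ ν·ξ):
  E: 670 − 1(101.6) − 2(162.6) = 243.2
  A: 0 + 2(101.6) = 203.2
  C: 0 + 1(162.6) = 162.6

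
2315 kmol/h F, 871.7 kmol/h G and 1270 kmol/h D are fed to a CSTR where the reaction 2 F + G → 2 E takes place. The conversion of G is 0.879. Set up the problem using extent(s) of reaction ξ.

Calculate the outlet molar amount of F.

G reacted = 0.879 × 871.7 = 766.2 kmol/h; ν_G = −1, so ξ = 766.2/1 = 766.2 kmol/h.
Outlet amounts (n = n₀ + ν ξ):
  F: 2315 − 2(766.2) = 782.6
  G: 871.7 − 1(766.2) = 105.5
  E: 0 + 2(766.2) = 1532
  D: 1270 (inert)

783 kmol/h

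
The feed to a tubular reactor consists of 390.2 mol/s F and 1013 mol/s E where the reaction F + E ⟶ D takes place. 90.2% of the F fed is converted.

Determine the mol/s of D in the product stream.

352 mol/s

F reacted = 0.902 × 390.2 = 352 mol/s; ν_F = −1, so ξ = 352/1 = 352 mol/s.
Outlet amounts (n = n₀ + ν ξ):
  F: 390.2 − 1(352) = 38.24
  E: 1013 − 1(352) = 661
  D: 0 + 1(352) = 352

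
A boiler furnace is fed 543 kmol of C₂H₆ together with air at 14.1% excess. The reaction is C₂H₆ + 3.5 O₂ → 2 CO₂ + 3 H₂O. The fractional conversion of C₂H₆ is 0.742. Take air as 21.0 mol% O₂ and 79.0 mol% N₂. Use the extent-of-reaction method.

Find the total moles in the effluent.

11100 kmol

Stoichiometric O₂ = 3.5 × 543 = 1900 kmol; O₂ fed = 1900 × 1.141 = 2168 kmol.
N₂ fed = 2168 × 79/21 = 8158 kmol.
Fuel reacted = 0.742 × 543 → ξ = 402.9 kmol.
Outlet (n = n₀ + ν ξ):
  C₂H₆: 543 − 1(402.9) = 140.1
  O₂: 2168 − 3.5(402.9) = 758.3
  N₂: 8158 (inert)
  CO₂: 0 + 2(402.9) = 805.8
  H₂O: 0 + 3(402.9) = 1209
Total out = 140.1 + 758.3 + 8158 + 805.8 + 1209 = 11070 kmol.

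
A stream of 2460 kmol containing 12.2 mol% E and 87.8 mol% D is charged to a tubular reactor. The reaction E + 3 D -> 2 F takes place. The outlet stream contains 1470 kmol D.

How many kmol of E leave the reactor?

For D: n = n₀ − 3ξ → 1470 = 2160 − 3ξ, giving ξ = 230 kmol.
Outlet amounts (n = n₀ + ν ξ):
  E: 300.1 − 1(230) = 70.16
  D: 2160 − 3(230) = 1470
  F: 0 + 2(230) = 459.9

70.2 kmol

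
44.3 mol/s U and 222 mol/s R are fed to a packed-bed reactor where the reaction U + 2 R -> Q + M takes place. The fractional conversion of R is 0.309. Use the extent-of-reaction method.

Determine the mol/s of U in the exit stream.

R reacted = 0.309 × 222 = 68.6 mol/s; ν_R = −2, so ξ = 68.6/2 = 34.3 mol/s.
Outlet amounts (n = n₀ + ν ξ):
  U: 44.3 − 1(34.3) = 10
  R: 222 − 2(34.3) = 153.4
  Q: 0 + 1(34.3) = 34.3
  M: 0 + 1(34.3) = 34.3

10 mol/s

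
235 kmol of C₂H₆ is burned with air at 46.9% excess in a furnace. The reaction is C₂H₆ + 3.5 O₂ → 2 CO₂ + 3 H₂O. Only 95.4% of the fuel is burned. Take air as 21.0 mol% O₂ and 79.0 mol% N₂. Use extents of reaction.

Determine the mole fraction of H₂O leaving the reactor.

0.11

Stoichiometric O₂ = 3.5 × 235 = 822.5 kmol; O₂ fed = 822.5 × 1.469 = 1208 kmol.
N₂ fed = 1208 × 79/21 = 4545 kmol.
Fuel reacted = 0.954 × 235 → ξ = 224.2 kmol.
Outlet (n = n₀ + ν ξ):
  C₂H₆: 235 − 1(224.2) = 10.81
  O₂: 1208 − 3.5(224.2) = 423.6
  N₂: 4545 (inert)
  CO₂: 0 + 2(224.2) = 448.4
  H₂O: 0 + 3(224.2) = 672.6
Total out = 6101 kmol; y_H₂O = 672.6 / 6101 = 0.1102.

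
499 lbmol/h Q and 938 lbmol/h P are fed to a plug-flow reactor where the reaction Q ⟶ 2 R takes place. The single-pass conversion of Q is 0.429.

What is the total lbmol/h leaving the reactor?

Q reacted = 0.429 × 499 = 214.1 lbmol/h; ν_Q = −1, so ξ = 214.1/1 = 214.1 lbmol/h.
Outlet amounts (n = n₀ + ν ξ):
  Q: 499 − 1(214.1) = 284.9
  R: 0 + 2(214.1) = 428.1
  P: 938 (inert)
Total out = 284.9 + 428.1 + 938 = 1651 lbmol/h.

1650 lbmol/h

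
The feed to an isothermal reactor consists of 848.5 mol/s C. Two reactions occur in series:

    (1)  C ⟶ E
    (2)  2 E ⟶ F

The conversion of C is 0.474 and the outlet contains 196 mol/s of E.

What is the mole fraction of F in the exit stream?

Conversion of C: C consumed = 1ξ₁ = 0.474 × 848.5 → ξ₁ = 402.2 mol/s.
E balance: n_E = 0 + 1ξ₁ − 2ξ₂ = 196 → ξ₂ = (1·402.2 − 196)/2 = 103.1 mol/s.
Outlet amounts (n = n₀ + Σ ν·ξ):
  C: 848.5 − 1(402.2) = 446.3
  E: 0 + 1(402.2) − 2(103.1) = 196
  F: 0 + 1(103.1) = 103.1
Total out = 745.4 mol/s; y_F = 103.1 / 745.4 = 0.1383.

0.138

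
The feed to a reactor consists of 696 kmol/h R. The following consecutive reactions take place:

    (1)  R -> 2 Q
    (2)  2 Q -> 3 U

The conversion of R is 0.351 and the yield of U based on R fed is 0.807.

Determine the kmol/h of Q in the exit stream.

Conversion of R: R consumed = 1ξ₁ = 0.351 × 696 → ξ₁ = 244.3 kmol/h.
Yield of U: 3ξ₂ / 696 = 0.807 → ξ₂ = 187.2 kmol/h.
Outlet amounts (n = n₀ + Σ ν·ξ):
  R: 696 − 1(244.3) = 451.7
  Q: 0 + 2(244.3) − 2(187.2) = 114.1
  U: 0 + 3(187.2) = 561.7

114 kmol/h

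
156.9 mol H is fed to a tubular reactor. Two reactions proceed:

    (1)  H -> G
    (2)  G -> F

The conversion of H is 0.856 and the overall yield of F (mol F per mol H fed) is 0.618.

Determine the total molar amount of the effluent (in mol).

Conversion of H: H consumed = 1ξ₁ = 0.856 × 156.9 → ξ₁ = 134.3 mol.
Yield of F: 1ξ₂ / 156.9 = 0.618 → ξ₂ = 96.96 mol.
Outlet amounts (n = n₀ + Σ ν·ξ):
  H: 156.9 − 1(134.3) = 22.59
  G: 0 + 1(134.3) − 1(96.96) = 37.34
  F: 0 + 1(96.96) = 96.96
Total out = 22.59 + 37.34 + 96.96 = 156.9 mol.

157 mol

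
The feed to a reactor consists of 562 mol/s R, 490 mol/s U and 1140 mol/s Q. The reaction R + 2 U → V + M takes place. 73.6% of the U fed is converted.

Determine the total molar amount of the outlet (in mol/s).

2010 mol/s

U reacted = 0.736 × 490 = 360.6 mol/s; ν_U = −2, so ξ = 360.6/2 = 180.3 mol/s.
Outlet amounts (n = n₀ + ν ξ):
  R: 562 − 1(180.3) = 381.7
  U: 490 − 2(180.3) = 129.4
  V: 0 + 1(180.3) = 180.3
  M: 0 + 1(180.3) = 180.3
  Q: 1140 (inert)
Total out = 381.7 + 129.4 + 180.3 + 180.3 + 1140 = 2012 mol/s.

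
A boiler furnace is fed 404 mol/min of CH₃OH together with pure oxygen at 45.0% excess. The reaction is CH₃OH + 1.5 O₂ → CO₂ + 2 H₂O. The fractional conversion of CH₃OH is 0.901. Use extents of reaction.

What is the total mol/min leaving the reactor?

1460 mol/min

Stoichiometric O₂ = 1.5 × 404 = 606 mol/min; O₂ fed = 606 × 1.450 = 878.7 mol/min.
Fuel reacted = 0.901 × 404 → ξ = 364 mol/min.
Outlet (n = n₀ + ν ξ):
  CH₃OH: 404 − 1(364) = 40
  O₂: 878.7 − 1.5(364) = 332.7
  CO₂: 0 + 1(364) = 364
  H₂O: 0 + 2(364) = 728
Total out = 40 + 332.7 + 364 + 728 = 1465 mol/min.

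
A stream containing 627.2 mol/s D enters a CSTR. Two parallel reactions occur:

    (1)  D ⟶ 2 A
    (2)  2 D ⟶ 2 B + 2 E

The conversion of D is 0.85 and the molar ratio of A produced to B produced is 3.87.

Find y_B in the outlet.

0.157

Conversion of D: D consumed = 0.85 × 627.2 = 533.1 mol/s = 1ξ₁ + 2ξ₂.
Selectivity: 2ξ₁ / (2ξ₂) = 3.87 → ξ₁ = 3.87 ξ₂.
Substitute: (1·3.87 + 2) ξ₂ = 533.1 → ξ₂ = 90.82 mol/s, ξ₁ = 351.5 mol/s.
Outlet amounts (n = n₀ + Σ ν·ξ):
  D: 627.2 − 1(351.5) − 2(90.82) = 94.08
  A: 0 + 2(351.5) = 703
  B: 0 + 2(90.82) = 181.6
  E: 0 + 2(90.82) = 181.6
Total out = 1160 mol/s; y_B = 181.6 / 1160 = 0.1565.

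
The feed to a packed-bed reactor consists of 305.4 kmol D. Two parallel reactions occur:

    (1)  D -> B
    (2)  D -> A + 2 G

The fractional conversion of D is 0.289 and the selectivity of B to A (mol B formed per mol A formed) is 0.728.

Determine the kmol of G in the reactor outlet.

102 kmol

Conversion of D: D consumed = 0.289 × 305.4 = 88.26 kmol = 1ξ₁ + 1ξ₂.
Selectivity: 1ξ₁ / (1ξ₂) = 0.728 → ξ₁ = 0.728 ξ₂.
Substitute: (1·0.728 + 1) ξ₂ = 88.26 → ξ₂ = 51.08 kmol, ξ₁ = 37.18 kmol.
Outlet amounts (n = n₀ + Σ ν·ξ):
  D: 305.4 − 1(37.18) − 1(51.08) = 217.1
  B: 0 + 1(37.18) = 37.18
  A: 0 + 1(51.08) = 51.08
  G: 0 + 2(51.08) = 102.2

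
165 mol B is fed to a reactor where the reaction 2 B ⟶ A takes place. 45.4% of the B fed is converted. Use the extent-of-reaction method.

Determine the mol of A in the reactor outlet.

B reacted = 0.454 × 165 = 74.91 mol; ν_B = −2, so ξ = 74.91/2 = 37.45 mol.
Outlet amounts (n = n₀ + ν ξ):
  B: 165 − 2(37.45) = 90.09
  A: 0 + 1(37.45) = 37.45

37.5 mol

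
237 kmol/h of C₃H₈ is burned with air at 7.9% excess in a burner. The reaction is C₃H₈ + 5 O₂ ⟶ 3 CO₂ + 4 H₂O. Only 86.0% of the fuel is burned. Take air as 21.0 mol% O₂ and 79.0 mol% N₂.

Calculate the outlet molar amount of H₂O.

815 kmol/h

Stoichiometric O₂ = 5 × 237 = 1185 kmol/h; O₂ fed = 1185 × 1.079 = 1279 kmol/h.
N₂ fed = 1279 × 79/21 = 4810 kmol/h.
Fuel reacted = 0.86 × 237 → ξ = 203.8 kmol/h.
Outlet (n = n₀ + ν ξ):
  C₃H₈: 237 − 1(203.8) = 33.18
  O₂: 1279 − 5(203.8) = 259.5
  N₂: 4810 (inert)
  CO₂: 0 + 3(203.8) = 611.5
  H₂O: 0 + 4(203.8) = 815.3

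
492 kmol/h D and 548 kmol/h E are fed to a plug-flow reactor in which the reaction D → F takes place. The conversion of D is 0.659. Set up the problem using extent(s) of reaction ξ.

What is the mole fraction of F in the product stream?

0.312

D reacted = 0.659 × 492 = 324.2 kmol/h; ν_D = −1, so ξ = 324.2/1 = 324.2 kmol/h.
Outlet amounts (n = n₀ + ν ξ):
  D: 492 − 1(324.2) = 167.8
  F: 0 + 1(324.2) = 324.2
  E: 548 (inert)
Total out = 1040 kmol/h; y_F = 324.2 / 1040 = 0.3118.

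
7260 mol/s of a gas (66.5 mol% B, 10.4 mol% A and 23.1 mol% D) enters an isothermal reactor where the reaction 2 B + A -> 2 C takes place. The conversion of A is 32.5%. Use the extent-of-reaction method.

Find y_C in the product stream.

0.07

A reacted = 0.325 × 755 = 245.4 mol/s; ν_A = −1, so ξ = 245.4/1 = 245.4 mol/s.
Outlet amounts (n = n₀ + ν ξ):
  B: 4828 − 2(245.4) = 4337
  A: 755 − 1(245.4) = 509.7
  C: 0 + 2(245.4) = 490.8
  D: 1677 (inert)
Total out = 7015 mol/s; y_C = 490.8 / 7015 = 0.06996.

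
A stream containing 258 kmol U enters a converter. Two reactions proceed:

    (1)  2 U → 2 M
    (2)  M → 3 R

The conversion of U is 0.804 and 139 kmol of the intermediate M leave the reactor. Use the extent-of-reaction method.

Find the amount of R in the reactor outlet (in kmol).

205 kmol

Conversion of U: U consumed = 2ξ₁ = 0.804 × 258 → ξ₁ = 103.7 kmol.
M balance: n_M = 0 + 2ξ₁ − 1ξ₂ = 139 → ξ₂ = (2·103.7 − 139)/1 = 68.43 kmol.
Outlet amounts (n = n₀ + Σ ν·ξ):
  U: 258 − 2(103.7) = 50.57
  M: 0 + 2(103.7) − 1(68.43) = 139
  R: 0 + 3(68.43) = 205.3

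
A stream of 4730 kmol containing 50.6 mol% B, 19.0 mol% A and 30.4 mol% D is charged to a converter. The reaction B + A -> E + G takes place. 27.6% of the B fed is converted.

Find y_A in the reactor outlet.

0.0503

B reacted = 0.276 × 2393 = 660.6 kmol; ν_B = −1, so ξ = 660.6/1 = 660.6 kmol.
Outlet amounts (n = n₀ + ν ξ):
  B: 2393 − 1(660.6) = 1733
  A: 898.7 − 1(660.6) = 238.1
  E: 0 + 1(660.6) = 660.6
  G: 0 + 1(660.6) = 660.6
  D: 1438 (inert)
Total out = 4730 kmol; y_A = 238.1 / 4730 = 0.05034.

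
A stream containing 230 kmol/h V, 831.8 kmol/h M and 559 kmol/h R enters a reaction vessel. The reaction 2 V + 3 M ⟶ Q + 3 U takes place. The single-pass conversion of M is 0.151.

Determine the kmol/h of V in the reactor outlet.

146 kmol/h

M reacted = 0.151 × 831.8 = 125.6 kmol/h; ν_M = −3, so ξ = 125.6/3 = 41.87 kmol/h.
Outlet amounts (n = n₀ + ν ξ):
  V: 230 − 2(41.87) = 146.3
  M: 831.8 − 3(41.87) = 706.2
  Q: 0 + 1(41.87) = 41.87
  U: 0 + 3(41.87) = 125.6
  R: 559 (inert)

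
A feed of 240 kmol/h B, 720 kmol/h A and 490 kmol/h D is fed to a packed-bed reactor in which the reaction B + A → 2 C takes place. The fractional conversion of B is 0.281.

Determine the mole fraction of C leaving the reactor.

B reacted = 0.281 × 240 = 67.44 kmol/h; ν_B = −1, so ξ = 67.44/1 = 67.44 kmol/h.
Outlet amounts (n = n₀ + ν ξ):
  B: 240 − 1(67.44) = 172.6
  A: 720 − 1(67.44) = 652.6
  C: 0 + 2(67.44) = 134.9
  D: 490 (inert)
Total out = 1450 kmol/h; y_C = 134.9 / 1450 = 0.09302.

0.093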